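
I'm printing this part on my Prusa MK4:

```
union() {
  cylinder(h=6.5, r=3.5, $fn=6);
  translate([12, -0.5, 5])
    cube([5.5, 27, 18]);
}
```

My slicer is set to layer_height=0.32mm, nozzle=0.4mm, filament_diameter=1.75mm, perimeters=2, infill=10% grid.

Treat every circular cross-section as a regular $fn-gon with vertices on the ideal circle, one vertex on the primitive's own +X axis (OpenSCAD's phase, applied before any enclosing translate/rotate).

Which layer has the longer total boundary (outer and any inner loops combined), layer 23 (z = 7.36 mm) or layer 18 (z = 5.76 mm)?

Layer 23 (z = 7.36): the cylinder is not intersected at this z (z outside [0, 6.5]); the cube at (12, -0.5) (footprint 5.5×27) is included at this height (perimeter 65.00 mm); Combining (union): only the 5.5×27 cube at (12, -0.5) is present, so the union is just that shape — boundary = 65.00 mm. So its perimeter = 65.00 mm. Layer 18 (z = 5.76): the cylinder: section is a regular 6-gon, circumradius r=3.5 (perimeter = 2·6·3.500·sin(180°/6) = 21.00 mm); the cube at (12, -0.5) is present — its section is the full 5.5×27 rectangle (perimeter 65.00 mm); Combining (union): the 2 present regions are separate (no shared area or edge), so areas and boundary lengths simply add and each stays a separate island — boundary = 86.00 mm. So its perimeter = 86.00 mm. Layer 18 is larger (86.00 vs 65.00 mm).

layer 18 (z = 5.76 mm)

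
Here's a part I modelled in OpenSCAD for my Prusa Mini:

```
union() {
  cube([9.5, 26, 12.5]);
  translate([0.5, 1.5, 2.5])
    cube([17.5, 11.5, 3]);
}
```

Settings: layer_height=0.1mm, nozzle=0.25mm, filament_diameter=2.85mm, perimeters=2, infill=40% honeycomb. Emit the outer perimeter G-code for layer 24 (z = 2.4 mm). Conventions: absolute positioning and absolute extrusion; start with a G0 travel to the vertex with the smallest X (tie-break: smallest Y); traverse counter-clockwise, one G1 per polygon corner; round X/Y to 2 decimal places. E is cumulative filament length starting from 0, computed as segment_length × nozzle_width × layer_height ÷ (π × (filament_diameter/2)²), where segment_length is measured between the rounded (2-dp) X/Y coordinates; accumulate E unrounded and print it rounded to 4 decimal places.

G0 X0.00 Y0.00 Z2.40
G1 X9.50 Y0.00 E0.0372
G1 X9.50 Y26.00 E0.1391
G1 X0.00 Y26.00 E0.1763
G1 X0.00 Y0.00 E0.2782

At z = 2.4 mm: the 9.5×26 cube contributes its full rectangle; the cube at (0.5, 1.5) does not reach this height (z outside [2.5, 5.5]); Combining (union): only the 9.5×26 cube is present, so the union is just that shape — 1 connected region. The outline is a single polygon with 4 vertices. Extrusion per mm of travel: 0.25 × 0.1 / (π × 1.425²) = 0.003919. Accumulating E over each segment gives final E = 0.2782.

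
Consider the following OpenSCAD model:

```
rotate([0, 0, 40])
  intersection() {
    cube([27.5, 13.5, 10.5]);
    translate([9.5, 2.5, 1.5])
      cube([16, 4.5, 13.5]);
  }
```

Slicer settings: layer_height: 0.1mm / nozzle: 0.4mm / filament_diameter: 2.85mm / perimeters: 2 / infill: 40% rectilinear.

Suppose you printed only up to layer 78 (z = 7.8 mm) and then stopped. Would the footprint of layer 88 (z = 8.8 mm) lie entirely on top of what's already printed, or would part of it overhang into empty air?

entirely on top

Compare the two slices. At z = 7.8: the cube (footprint 27.5×13.5) is included at this height (area 371.25 mm²); the cube at (9.5, 2.5) is present — its section is the full 16×4.5 rectangle (area 72.00 mm²); Keeping only the common overlap: the 16×4.5 cube at (9.5, 2.5) lies inside the 27.5×13.5 cube, so the common part is the 16×4.5 cube at (9.5, 2.5) itself — area = 72.00 mm²; (rotated 40° about Z; rotation is an isometry so areas/perimeters/island counts are preserved). At z = 8.8: the cube is present — its section is the full 27.5×13.5 rectangle (area 371.25 mm²); the cube at (9.5, 2.5) is present — its section is the full 16×4.5 rectangle (area 72.00 mm²); Keeping only the common overlap: the 16×4.5 cube at (9.5, 2.5) lies inside the 27.5×13.5 cube, so the common part is the 16×4.5 cube at (9.5, 2.5) itself — area = 72.00 mm²; (whole slice rotated 40° about Z — lengths, areas and connectivity unchanged). Checking containment: the cross-section at z = 8.8 is a subset of the cross-section at z = 7.8.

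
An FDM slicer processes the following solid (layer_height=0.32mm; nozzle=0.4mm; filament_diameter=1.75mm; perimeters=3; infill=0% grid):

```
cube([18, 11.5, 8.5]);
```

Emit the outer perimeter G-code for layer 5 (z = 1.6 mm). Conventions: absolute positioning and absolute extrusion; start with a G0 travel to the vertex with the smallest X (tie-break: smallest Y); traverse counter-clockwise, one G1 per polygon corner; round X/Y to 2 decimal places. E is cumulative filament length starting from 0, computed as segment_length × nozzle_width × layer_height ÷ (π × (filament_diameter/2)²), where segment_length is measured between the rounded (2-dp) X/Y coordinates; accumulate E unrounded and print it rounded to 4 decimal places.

G0 X0.00 Y0.00 Z1.60
G1 X18.00 Y0.00 E0.9579
G1 X18.00 Y11.50 E1.5699
G1 X0.00 Y11.50 E2.5278
G1 X0.00 Y0.00 E3.1398

At z = 1.6 mm: the 18×11.5 cube contributes its full rectangle. The outline is a single polygon with 4 vertices. Extrusion per mm of travel: 0.4 × 0.32 / (π × 0.875²) = 0.053216. Accumulating E over each segment gives final E = 3.1398.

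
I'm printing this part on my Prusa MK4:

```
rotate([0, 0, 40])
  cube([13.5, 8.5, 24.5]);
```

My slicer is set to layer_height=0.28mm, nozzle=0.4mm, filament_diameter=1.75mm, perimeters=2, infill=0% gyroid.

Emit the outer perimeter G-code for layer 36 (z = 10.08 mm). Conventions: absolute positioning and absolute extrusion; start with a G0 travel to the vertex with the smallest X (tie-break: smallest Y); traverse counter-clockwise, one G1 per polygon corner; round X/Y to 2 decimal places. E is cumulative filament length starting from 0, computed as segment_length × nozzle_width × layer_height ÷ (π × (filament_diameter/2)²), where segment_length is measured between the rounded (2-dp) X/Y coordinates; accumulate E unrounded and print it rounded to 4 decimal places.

At z = 10.08 mm: the cube is present — its section is the full 13.5×8.5 rectangle; (whole slice rotated 40° about Z — lengths, areas and connectivity unchanged). The outline is a single polygon with 4 vertices. Extrusion per mm of travel: 0.4 × 0.28 / (π × 0.875²) = 0.046564. Accumulating E over each segment gives final E = 2.0485.

G0 X-5.46 Y6.51 Z10.08
G1 X0.00 Y0.00 E0.3956
G1 X10.34 Y8.68 E1.0243
G1 X4.88 Y15.19 E1.4199
G1 X-5.46 Y6.51 E2.0485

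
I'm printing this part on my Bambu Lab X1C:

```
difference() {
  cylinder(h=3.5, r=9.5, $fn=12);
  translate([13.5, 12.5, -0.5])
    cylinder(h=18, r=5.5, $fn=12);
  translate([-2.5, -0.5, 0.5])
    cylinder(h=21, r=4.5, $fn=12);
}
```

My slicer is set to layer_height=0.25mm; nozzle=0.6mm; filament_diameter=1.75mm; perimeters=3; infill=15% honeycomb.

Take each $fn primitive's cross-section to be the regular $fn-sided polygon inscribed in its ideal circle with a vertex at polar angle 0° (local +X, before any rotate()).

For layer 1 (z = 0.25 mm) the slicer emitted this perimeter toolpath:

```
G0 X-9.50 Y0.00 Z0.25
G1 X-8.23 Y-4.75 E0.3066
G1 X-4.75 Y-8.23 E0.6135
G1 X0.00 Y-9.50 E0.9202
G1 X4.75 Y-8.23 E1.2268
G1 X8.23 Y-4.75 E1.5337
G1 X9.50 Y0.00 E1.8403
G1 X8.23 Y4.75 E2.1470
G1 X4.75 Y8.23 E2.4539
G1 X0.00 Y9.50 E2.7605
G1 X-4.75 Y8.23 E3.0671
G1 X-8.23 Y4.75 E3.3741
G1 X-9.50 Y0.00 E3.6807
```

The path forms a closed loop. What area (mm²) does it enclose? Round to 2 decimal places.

Apply the shoelace formula to the sequence of (X, Y) vertices; enclosed area = 270.84 mm².

270.84 mm²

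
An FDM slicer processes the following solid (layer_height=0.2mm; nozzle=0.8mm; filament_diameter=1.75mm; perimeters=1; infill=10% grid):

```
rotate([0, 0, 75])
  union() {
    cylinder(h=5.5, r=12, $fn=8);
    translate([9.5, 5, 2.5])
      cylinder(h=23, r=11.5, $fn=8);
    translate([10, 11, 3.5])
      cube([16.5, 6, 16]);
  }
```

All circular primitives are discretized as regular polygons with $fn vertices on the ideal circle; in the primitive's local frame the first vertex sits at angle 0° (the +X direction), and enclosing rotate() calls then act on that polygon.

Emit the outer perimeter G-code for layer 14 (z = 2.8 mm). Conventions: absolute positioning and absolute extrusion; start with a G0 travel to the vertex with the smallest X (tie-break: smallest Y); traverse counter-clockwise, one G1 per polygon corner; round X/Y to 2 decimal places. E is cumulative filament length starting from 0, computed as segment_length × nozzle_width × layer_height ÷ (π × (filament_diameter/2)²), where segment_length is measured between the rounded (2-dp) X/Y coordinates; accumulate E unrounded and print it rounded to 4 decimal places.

At z = 2.8 mm: the r=12 cylinder gives a regular 8-gon of circumradius 12 (constant along its height); the cylinder at (9.5, 5): section is a regular 8-gon, circumradius r=11.5; the cube at (10, 11) is not intersected at this z (z outside [3.5, 19.5]); Merging all regions: the regions partially overlap (shared area 159.34 mm²), so overlapping operands fuse into one piece — 1 connected region; (rotated 75° about Z; rotation is an isometry so areas/perimeters/island counts are preserved). The outline is a single polygon with 14 vertices. Extrusion per mm of travel: 0.8 × 0.2 / (π × 0.875²) = 0.066520. Accumulating E over each segment gives final E = 6.3013.

G0 X-13.48 Y13.45 Z2.80
G1 X-12.33 Y4.72 E0.5857
G1 X-11.09 Y3.77 E0.6896
G1 X-11.59 Y3.11 E0.7447
G1 X-10.39 Y-6.00 E1.3560
G1 X-3.11 Y-11.59 E1.9665
G1 X6.00 Y-10.39 E2.5778
G1 X11.59 Y-3.11 E3.1883
G1 X10.39 Y6.00 E3.7996
G1 X8.63 Y7.35 E3.9471
G1 X8.74 Y7.49 E3.9590
G1 X7.59 Y16.22 E4.5447
G1 X0.61 Y21.58 E5.1301
G1 X-8.12 Y20.43 E5.7158
G1 X-13.48 Y13.45 E6.3013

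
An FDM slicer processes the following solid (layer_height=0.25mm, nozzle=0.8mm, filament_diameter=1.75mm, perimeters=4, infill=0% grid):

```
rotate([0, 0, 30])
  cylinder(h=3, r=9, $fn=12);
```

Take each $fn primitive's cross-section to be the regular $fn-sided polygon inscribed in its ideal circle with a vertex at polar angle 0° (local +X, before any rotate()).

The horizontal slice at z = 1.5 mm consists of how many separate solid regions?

1

At z = 1.5 mm: the cylinder: section is a regular 12-gon, circumradius r=9; (whole slice rotated 30° about Z — lengths, areas and connectivity unchanged). The result has 1 disconnected region.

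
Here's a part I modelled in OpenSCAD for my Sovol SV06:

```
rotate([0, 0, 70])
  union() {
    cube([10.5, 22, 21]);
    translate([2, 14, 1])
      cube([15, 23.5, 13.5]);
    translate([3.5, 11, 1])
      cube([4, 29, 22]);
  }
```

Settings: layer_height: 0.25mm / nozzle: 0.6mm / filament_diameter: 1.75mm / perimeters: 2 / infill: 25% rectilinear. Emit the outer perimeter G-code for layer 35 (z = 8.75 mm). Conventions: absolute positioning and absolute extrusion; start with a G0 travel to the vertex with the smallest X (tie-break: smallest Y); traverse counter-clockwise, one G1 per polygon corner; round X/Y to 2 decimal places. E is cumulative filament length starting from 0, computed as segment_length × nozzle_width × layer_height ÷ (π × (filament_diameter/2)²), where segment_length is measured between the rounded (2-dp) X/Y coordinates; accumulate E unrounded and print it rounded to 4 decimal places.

At z = 8.75 mm: the 10.5×22 cube contributes its full rectangle; the cube at (2, 14) is present — its section is the full 15×23.5 rectangle; the cube at (3.5, 11) (footprint 4×29) is included at this height; Taking the union: the regions partially overlap (shared area 174.00 mm²), so overlapping operands fuse into one piece — 1 connected region; (rotated 70° about Z; rotation is an isometry so areas/perimeters/island counts are preserved). The outline is a single polygon with 12 vertices. Extrusion per mm of travel: 0.6 × 0.25 / (π × 0.875²) = 0.062363. Accumulating E over each segment gives final E = 7.1081.

G0 X-36.39 Y16.97 Z8.75
G1 X-34.04 Y16.11 E0.1561
G1 X-34.55 Y14.71 E0.2490
G1 X-19.99 Y9.40 E1.2155
G1 X-20.67 Y7.52 E1.3402
G1 X0.00 Y0.00 E2.7119
G1 X3.59 Y9.87 E3.3668
G1 X-9.56 Y14.66 E4.2396
G1 X-7.34 Y20.76 E4.6444
G1 X-29.42 Y28.80 E6.1098
G1 X-32.67 Y19.87 E6.7025
G1 X-35.02 Y20.73 E6.8585
G1 X-36.39 Y16.97 E7.1081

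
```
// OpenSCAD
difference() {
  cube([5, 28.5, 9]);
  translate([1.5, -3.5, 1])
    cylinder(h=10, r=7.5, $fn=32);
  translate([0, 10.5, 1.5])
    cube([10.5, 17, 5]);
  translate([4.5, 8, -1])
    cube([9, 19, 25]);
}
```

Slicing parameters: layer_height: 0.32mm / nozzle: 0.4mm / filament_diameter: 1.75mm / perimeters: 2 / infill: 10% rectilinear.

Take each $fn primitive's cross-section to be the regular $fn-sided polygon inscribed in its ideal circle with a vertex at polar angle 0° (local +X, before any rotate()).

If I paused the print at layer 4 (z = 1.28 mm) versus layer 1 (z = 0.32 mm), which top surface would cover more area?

Layer 4 (z = 1.28): the cube is present — its section is the full 5×28.5 rectangle (area 142.50 mm²); the cylinder at (1.5, -3.5): section is a regular 32-gon, circumradius r=7.5 (area = (32/2)·7.500²·sin(360°/32) = 175.58 mm²); the cube at (0, 10.5) is absent (z outside [1.5, 6.5]); the cube at (4.5, 8) (footprint 9×19) is included at this height (area 171.00 mm²); Taking the first minus the rest: starting from the 5×28.5 cube (142.50 mm²), the r=7.5 cylinder at (1.5, -3.5) partially overlaps it — only the 18.82 mm² overlap (of its 175.58 mm²) is removed, clipping the outline; the 9×19 cube at (4.5, 8) partially overlaps it — only the 9.50 mm² overlap (of its 171.00 mm²) is removed, clipping the outline — area = 114.18 mm². So its area = 114.18 mm². Layer 1 (z = 0.32): the cube is present — its section is the full 5×28.5 rectangle (area 142.50 mm²); the cylinder at (1.5, -3.5) does not reach this height (z outside [1, 11]); the cube at (0, 10.5) is not intersected at this z (z outside [1.5, 6.5]); the cube at (4.5, 8) (footprint 9×19) is included at this height (area 171.00 mm²); Taking the first minus the rest: starting from the 5×28.5 cube (142.50 mm²), the 9×19 cube at (4.5, 8) partially overlaps it — only the 9.50 mm² overlap (of its 171.00 mm²) is removed, clipping the outline — area = 133.00 mm². So its area = 133.00 mm². Layer 1 is larger (133.00 vs 114.18 mm²).

layer 1 (z = 0.32 mm)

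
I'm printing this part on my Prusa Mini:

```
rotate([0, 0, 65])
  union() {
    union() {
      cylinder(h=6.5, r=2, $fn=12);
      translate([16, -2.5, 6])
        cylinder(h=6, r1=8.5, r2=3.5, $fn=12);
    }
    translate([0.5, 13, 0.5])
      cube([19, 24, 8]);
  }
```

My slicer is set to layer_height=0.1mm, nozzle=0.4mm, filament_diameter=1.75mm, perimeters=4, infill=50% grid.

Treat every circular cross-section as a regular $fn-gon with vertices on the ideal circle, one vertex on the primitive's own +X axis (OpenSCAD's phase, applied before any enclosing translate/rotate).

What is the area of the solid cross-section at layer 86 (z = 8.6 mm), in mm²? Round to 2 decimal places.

120.33 mm²

At z = 8.6 mm: the cylinder is absent (z outside [0, 6.5]); the cone at (16, -2.5) contributes a regular 12-gon of circumradius 6.333 (interpolated between r1=8.5 and r2=3.5 at t=0.433) (area = (12/2)·6.333²·sin(360°/12) = 120.33 mm²); Taking the union: only the cone at (16, -2.5) is present, so the union is just that shape — area = 120.33 mm²; the cube at (0.5, 13) is not intersected at this z (z outside [0.5, 8.5]); Combining (union): only the result so far is present, so the union is just that shape — area = 120.33 mm²; (rotated 65° about Z; rotation is an isometry so areas/perimeters/island counts are preserved). Overall, the cross-section is a single solid region. Net area = 120.33 mm².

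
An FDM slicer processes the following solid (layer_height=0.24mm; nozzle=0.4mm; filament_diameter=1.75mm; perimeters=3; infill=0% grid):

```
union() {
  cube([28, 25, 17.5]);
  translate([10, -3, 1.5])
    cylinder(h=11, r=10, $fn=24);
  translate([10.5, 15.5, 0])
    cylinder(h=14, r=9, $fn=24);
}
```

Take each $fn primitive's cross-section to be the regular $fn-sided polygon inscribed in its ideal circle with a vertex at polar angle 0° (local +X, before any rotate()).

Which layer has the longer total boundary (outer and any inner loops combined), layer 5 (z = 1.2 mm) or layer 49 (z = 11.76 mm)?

Layer 5 (z = 1.2): the cube (footprint 28×25) is included at this height (perimeter 106.00 mm); the cylinder at (10, -3) is not intersected at this z (z outside [1.5, 12.5]); the cylinder at (10.5, 15.5): section is a regular 24-gon, circumradius r=9 (perimeter = 2·24·9.000·sin(180°/24) = 56.39 mm); Combining (union): the r=9 cylinder at (10.5, 15.5) lies entirely inside the 28×25 cube, so the union is just the 28×25 cube — boundary = 106.00 mm. So its perimeter = 106.00 mm. Layer 49 (z = 11.76): the cube is present — its section is the full 28×25 rectangle (perimeter 106.00 mm); the r=10 cylinder at (10, -3) contributes a regular 24-gon of circumradius 10 (perimeter = 2·24·10.000·sin(180°/24) = 62.65 mm); the cylinder at (10.5, 15.5): section is a regular 24-gon, circumradius r=9 (perimeter = 2·24·9.000·sin(180°/24) = 56.39 mm); Taking the union: the regions partially overlap (shared area 348.10 mm²), so the edge portions inside another operand are dropped and the merged outline is re-measured after clipping — boundary = 124.46 mm. So its perimeter = 124.46 mm. Layer 49 is larger (124.46 vs 106.00 mm).

layer 49 (z = 11.76 mm)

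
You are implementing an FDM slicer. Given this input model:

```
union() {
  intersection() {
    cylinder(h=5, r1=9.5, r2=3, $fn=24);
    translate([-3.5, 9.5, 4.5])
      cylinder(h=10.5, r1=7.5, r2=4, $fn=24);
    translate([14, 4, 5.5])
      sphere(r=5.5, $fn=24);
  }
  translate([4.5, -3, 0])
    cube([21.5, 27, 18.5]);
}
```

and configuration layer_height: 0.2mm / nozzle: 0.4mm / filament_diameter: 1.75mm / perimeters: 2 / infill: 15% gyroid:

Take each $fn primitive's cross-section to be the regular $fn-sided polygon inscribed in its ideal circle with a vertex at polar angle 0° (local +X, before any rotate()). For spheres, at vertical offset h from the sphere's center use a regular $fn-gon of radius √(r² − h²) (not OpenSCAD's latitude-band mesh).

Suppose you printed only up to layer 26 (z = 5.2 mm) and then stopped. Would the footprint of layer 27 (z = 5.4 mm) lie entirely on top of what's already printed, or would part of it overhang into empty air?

Compare the two slices. At z = 5.2: the cone is absent (z outside [0, 5]); the cone at (-3.5, 9.5): at t=0.067 of its height the radius interpolates to r₁+(r₂−r₁)t = 7.267, giving a regular 24-gon of that circumradius (area = (24/2)·7.267²·sin(360°/24) = 164.00 mm²); the r=5.5 sphere at (14, 4) contributes a regular 24-gon of circumradius √(5.5²−0.3²) = 5.492 (area = (24/2)·5.492²·sin(360°/24) = 93.67 mm²); Keeping only the common overlap: at least one operand is absent at this height, so nothing remains; the cube at (4.5, -3) (footprint 21.5×27) is included at this height (area 580.50 mm²); Combining (union): only the 21.5×27 cube at (4.5, -3) is present, so the union is just that shape — area = 580.50 mm². At z = 5.4: the cone does not reach this height (z outside [0, 5]); the cone at (-3.5, 9.5): at t=0.086 of its height the radius interpolates to r₁+(r₂−r₁)t = 7.200, giving a regular 24-gon of that circumradius (area = (24/2)·7.200²·sin(360°/24) = 161.01 mm²); the r=5.5 sphere at (14, 4) slices to a regular 24-gon of circumradius 5.499 (√(r²−h²) with h=0.1 from center) (area = (24/2)·5.499²·sin(360°/24) = 93.92 mm²); After intersecting: at least one operand is absent at this height, so nothing remains; the cube at (4.5, -3) is present — its section is the full 21.5×27 rectangle (area 580.50 mm²); Merging all regions: only the 21.5×27 cube at (4.5, -3) is present, so the union is just that shape — area = 580.50 mm². Checking containment: the cross-section at z = 5.4 is a subset of the cross-section at z = 5.2.

entirely on top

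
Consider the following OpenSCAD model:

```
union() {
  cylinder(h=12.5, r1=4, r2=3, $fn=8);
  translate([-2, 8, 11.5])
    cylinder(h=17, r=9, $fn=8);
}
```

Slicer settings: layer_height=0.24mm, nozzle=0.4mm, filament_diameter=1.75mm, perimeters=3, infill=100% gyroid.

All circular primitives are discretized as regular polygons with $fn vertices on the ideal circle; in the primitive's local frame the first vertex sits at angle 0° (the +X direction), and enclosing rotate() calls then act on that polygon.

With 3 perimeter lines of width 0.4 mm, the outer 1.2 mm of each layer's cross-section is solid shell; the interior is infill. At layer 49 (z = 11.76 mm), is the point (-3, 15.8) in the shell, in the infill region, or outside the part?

shell

At z = 11.76 mm: the cone contributes a regular 8-gon of circumradius 3.059 (interpolated between r1=4 and r2=3 at t=0.941); the cylinder at (-2, 8): section is a regular 8-gon, circumradius r=9; Taking the union: the regions partially overlap (shared area 13.95 mm²), so overlapping operands fuse into one piece — 1 connected region. Overall, the cross-section is a single solid region. The nearest boundary edge runs (-8.36, 14.36)→(-2.00, 17.00); distance from the point to it = 0.73 mm. The point is inside the cross-section, 0.73 mm from the nearest boundary — within the 1.2 mm shell band (3 × 0.4).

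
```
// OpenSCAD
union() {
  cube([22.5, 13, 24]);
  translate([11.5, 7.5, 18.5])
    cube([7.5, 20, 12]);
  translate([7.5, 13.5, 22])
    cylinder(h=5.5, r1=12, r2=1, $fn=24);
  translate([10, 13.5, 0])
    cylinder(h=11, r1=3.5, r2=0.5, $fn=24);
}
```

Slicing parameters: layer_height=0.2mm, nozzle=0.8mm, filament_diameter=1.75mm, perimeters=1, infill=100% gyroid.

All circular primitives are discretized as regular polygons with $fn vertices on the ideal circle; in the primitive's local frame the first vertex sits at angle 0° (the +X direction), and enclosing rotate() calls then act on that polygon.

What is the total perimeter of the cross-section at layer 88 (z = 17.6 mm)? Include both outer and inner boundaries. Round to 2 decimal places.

71.00 mm

At z = 17.6 mm: the cube (footprint 22.5×13) is included at this height (perimeter 71.00 mm); the cube at (11.5, 7.5) is not intersected at this z (z outside [18.5, 30.5]); the cone at (7.5, 13.5) does not reach this height (z outside [22, 27.5]); the cone at (10, 13.5) is absent (z outside [0, 11]); Merging all regions: only the 22.5×13 cube is present, so the union is just that shape — boundary = 71.00 mm. Overall, the cross-section is a single solid region. Total boundary length (outer) = 71.00 mm.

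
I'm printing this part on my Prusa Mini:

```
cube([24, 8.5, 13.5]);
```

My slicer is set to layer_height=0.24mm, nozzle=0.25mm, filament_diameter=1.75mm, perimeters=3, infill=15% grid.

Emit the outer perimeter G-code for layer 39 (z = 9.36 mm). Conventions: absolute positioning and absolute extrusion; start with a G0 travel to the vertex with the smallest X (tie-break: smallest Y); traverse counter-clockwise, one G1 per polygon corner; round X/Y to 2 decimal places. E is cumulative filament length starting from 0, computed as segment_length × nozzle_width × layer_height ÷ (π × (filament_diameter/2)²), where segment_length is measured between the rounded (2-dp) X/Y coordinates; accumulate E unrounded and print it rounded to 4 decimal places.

G0 X0.00 Y0.00 Z9.36
G1 X24.00 Y0.00 E0.5987
G1 X24.00 Y8.50 E0.8107
G1 X0.00 Y8.50 E1.4094
G1 X0.00 Y0.00 E1.6214

At z = 9.36 mm: the 24×8.5 cube contributes its full rectangle. The outline is a single polygon with 4 vertices. Extrusion per mm of travel: 0.25 × 0.24 / (π × 0.875²) = 0.024945. Accumulating E over each segment gives final E = 1.6214.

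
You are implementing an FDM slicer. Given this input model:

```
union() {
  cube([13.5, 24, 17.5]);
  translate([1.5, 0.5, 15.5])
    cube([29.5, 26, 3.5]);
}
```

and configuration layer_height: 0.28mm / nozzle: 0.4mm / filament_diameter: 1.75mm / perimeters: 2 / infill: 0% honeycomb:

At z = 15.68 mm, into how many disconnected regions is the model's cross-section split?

1

At z = 15.68 mm: the cube is present — its section is the full 13.5×24 rectangle; the cube at (1.5, 0.5) is present — its section is the full 29.5×26 rectangle; Taking the union: the regions partially overlap (shared area 282.00 mm²), so overlapping operands fuse into one piece — 1 connected region. The result has 1 disconnected region.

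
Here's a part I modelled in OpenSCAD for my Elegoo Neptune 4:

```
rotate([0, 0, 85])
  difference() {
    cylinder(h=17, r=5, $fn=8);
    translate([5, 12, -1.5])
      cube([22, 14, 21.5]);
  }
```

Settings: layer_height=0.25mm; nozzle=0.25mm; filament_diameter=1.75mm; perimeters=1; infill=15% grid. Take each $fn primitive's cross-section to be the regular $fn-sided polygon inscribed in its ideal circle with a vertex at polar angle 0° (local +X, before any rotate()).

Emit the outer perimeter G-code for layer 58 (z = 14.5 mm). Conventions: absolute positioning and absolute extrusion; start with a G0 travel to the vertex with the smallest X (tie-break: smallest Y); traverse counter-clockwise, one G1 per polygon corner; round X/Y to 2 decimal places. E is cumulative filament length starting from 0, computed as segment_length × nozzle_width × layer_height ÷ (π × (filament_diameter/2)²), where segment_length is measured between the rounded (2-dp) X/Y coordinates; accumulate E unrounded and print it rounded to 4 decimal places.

At z = 14.5 mm: the r=5 cylinder gives a regular 8-gon of circumradius 5 (constant along its height); the cube at (5, 12) (footprint 22×14) is included at this height; Taking the first minus the rest: starting from the r=5 cylinder, the 22×14 cube at (5, 12) misses the remaining region (no effect) — 1 connected region; (whole slice rotated 85° about Z — lengths, areas and connectivity unchanged). The outline is a single polygon with 8 vertices. Extrusion per mm of travel: 0.25 × 0.25 / (π × 0.875²) = 0.025984. Accumulating E over each segment gives final E = 0.7952.

G0 X-4.98 Y0.44 Z14.50
G1 X-3.83 Y-3.21 E0.0994
G1 X-0.44 Y-4.98 E0.1988
G1 X3.21 Y-3.83 E0.2983
G1 X4.98 Y-0.44 E0.3976
G1 X3.83 Y3.21 E0.4971
G1 X0.44 Y4.98 E0.5964
G1 X-3.21 Y3.83 E0.6959
G1 X-4.98 Y0.44 E0.7952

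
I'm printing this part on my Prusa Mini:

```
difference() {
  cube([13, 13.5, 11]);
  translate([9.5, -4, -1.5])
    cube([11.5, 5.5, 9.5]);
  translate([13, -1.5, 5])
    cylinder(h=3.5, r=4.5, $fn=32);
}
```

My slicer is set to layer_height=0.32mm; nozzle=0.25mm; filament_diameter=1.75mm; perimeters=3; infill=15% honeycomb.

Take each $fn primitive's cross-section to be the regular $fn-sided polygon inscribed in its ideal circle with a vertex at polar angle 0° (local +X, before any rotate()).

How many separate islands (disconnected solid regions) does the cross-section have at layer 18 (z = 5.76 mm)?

1

At z = 5.76 mm: the cube is present — its section is the full 13×13.5 rectangle; the cube at (9.5, -4) is present — its section is the full 11.5×5.5 rectangle; the r=4.5 cylinder at (13, -1.5) gives a regular 32-gon of circumradius 4.5 (constant along its height); Subtracting the remaining from the first: starting from the 13×13.5 cube, the 11.5×5.5 cube at (9.5, -4) partially overlaps it — only the 5.25 mm² overlap (of its 63.25 mm²) is removed, clipping the outline; the r=4.5 cylinder at (13, -1.5) partially overlaps it — only the 3.97 mm² overlap (of its 63.21 mm²) is removed, clipping the outline — 1 connected region. Overall, the cross-section is a single solid region. Island count = 1.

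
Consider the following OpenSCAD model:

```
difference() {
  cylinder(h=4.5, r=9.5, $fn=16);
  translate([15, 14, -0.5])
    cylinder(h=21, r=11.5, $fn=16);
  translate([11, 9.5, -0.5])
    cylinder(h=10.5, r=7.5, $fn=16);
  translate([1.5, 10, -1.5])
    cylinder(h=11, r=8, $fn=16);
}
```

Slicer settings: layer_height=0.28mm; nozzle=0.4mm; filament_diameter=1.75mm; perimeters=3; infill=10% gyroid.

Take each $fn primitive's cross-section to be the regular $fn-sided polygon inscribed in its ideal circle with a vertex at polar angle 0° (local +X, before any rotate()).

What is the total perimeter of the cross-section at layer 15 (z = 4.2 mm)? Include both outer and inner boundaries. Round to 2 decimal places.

At z = 4.2 mm: the r=9.5 cylinder contributes a regular 16-gon of circumradius 9.5 (perimeter = 2·16·9.500·sin(180°/16) = 59.31 mm); the r=11.5 cylinder at (15, 14) contributes a regular 16-gon of circumradius 11.5 (perimeter = 2·16·11.500·sin(180°/16) = 71.79 mm); the r=7.5 cylinder at (11, 9.5) gives a regular 16-gon of circumradius 7.5 (constant along its height) (perimeter = 2·16·7.500·sin(180°/16) = 46.82 mm); the cylinder at (1.5, 10): section is a regular 16-gon, circumradius r=8 (perimeter = 2·16·8.000·sin(180°/16) = 49.94 mm); Taking the first minus the rest: starting from the r=9.5 cylinder, the r=11.5 cylinder at (15, 14) partially overlaps it — only the 0.56 mm² overlap (of its 404.88 mm²) is removed, clipping the outline; the r=7.5 cylinder at (11, 9.5) partially overlaps it — only the 12.10 mm² overlap (of its 172.21 mm²) is removed, clipping the outline; the r=8 cylinder at (1.5, 10) partially overlaps it — only the 60.67 mm² overlap (of its 195.93 mm²) is removed, clipping the outline — boundary = 58.42 mm. Overall, the cross-section is a single solid region. Total boundary length (outer) = 58.42 mm.

58.42 mm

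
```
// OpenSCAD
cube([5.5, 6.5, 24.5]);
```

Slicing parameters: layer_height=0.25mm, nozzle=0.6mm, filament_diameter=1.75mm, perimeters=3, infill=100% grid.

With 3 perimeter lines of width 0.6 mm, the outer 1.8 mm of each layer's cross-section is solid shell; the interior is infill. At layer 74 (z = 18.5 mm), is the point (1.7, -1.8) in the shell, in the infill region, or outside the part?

outside

At z = 18.5 mm: the cube is present — its section is the full 5.5×6.5 rectangle. Overall, the cross-section is a single solid region. The nearest boundary edge runs (0.00, 0.00)→(5.50, 0.00); distance from the point to it = 1.80 mm. The point is not inside any of the regions above, so it lies outside the cross-section (1.80 mm from the nearest boundary).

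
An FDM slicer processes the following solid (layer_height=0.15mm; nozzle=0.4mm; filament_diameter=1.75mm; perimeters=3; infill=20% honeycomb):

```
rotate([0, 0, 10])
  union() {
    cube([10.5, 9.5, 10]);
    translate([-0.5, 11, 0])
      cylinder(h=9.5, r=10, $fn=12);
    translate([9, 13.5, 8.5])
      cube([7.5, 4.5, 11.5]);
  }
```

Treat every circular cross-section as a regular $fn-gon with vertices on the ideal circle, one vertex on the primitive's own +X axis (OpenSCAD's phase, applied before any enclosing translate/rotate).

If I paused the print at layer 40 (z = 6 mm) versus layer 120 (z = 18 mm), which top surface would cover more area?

Layer 40 (z = 6): the cube (footprint 10.5×9.5) is included at this height (area 99.75 mm²); the r=10 cylinder at (-0.5, 11) gives a regular 12-gon of circumradius 10 (constant along its height) (area = (12/2)·10.000²·sin(360°/12) = 300.00 mm²); the cube at (9, 13.5) is not intersected at this z (z outside [8.5, 20]); Combining (union): the regions partially overlap — summed areas 399.75 mm² minus the doubly-counted overlap 56.08 mm² gives 343.67 mm² — area = 343.67 mm²; (rotated 10° about Z; rotation is an isometry so areas/perimeters/island counts are preserved). So its area = 343.67 mm². Layer 120 (z = 18): the cube does not reach this height (z outside [0, 10]); the cylinder at (-0.5, 11) does not reach this height (z outside [0, 9.5]); the 7.5×4.5 cube at (9, 13.5) contributes its full rectangle (area 33.75 mm²); Combining (union): only the 7.5×4.5 cube at (9, 13.5) is present, so the union is just that shape — area = 33.75 mm²; (rotated 10° about Z; rotation is an isometry so areas/perimeters/island counts are preserved). So its area = 33.75 mm². Layer 40 is larger (343.67 vs 33.75 mm²).

layer 40 (z = 6 mm)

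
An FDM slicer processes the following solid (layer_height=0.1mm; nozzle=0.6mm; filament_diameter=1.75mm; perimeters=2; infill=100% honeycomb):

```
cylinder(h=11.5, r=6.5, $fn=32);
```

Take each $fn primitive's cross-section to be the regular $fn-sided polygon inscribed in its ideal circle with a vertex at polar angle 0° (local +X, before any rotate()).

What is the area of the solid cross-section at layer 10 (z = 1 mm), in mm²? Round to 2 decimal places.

131.88 mm²

At z = 1 mm: the cylinder: section is a regular 32-gon, circumradius r=6.5 (area = (32/2)·6.500²·sin(360°/32) = 131.88 mm²). Overall, the cross-section is a single solid region. Net area = 131.88 mm².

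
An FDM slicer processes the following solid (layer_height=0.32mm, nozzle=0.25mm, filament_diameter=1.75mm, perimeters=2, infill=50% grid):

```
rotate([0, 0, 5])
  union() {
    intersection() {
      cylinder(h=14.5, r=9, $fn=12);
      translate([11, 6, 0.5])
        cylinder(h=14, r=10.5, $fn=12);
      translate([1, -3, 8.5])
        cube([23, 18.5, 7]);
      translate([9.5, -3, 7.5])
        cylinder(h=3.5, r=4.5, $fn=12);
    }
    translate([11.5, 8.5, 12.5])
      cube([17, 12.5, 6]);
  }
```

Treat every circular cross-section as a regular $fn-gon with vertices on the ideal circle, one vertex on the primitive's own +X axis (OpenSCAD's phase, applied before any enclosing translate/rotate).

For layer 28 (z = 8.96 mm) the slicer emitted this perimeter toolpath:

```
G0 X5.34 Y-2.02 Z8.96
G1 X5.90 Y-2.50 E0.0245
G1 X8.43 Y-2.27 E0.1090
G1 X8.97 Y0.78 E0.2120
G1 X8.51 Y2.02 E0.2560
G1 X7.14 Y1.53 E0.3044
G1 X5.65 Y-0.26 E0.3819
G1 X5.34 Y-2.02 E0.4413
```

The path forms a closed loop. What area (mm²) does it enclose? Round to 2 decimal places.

Apply the shoelace formula to the sequence of (X, Y) vertices; enclosed area = 11.37 mm².

11.37 mm²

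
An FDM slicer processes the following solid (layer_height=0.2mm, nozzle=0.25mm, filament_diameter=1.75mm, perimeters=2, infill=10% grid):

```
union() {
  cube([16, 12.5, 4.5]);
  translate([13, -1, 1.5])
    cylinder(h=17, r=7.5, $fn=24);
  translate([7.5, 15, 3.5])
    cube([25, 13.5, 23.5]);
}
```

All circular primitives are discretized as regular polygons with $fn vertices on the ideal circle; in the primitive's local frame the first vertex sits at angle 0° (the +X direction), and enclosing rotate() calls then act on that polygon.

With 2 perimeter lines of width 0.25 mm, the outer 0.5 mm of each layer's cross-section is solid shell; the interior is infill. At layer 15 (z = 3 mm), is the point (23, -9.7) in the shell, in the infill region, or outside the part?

At z = 3 mm: the cube is present — its section is the full 16×12.5 rectangle; the r=7.5 cylinder at (13, -1) gives a regular 24-gon of circumradius 7.5 (constant along its height); the cube at (7.5, 15) does not reach this height (z outside [3.5, 27]); Taking the union: the regions partially overlap (shared area 54.99 mm²), so overlapping operands fuse into one piece — 1 connected region. Overall, the cross-section is a single solid region. The nearest boundary edge runs (19.50, -4.75)→(18.30, -6.30); distance from the point to it = 5.79 mm. The point is not inside any of the regions above, so it lies outside the cross-section (5.79 mm from the nearest boundary).

outside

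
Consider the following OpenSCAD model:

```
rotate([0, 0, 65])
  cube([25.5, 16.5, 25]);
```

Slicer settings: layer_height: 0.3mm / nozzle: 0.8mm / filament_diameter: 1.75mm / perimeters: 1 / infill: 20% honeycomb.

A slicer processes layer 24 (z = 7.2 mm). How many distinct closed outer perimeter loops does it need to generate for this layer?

1

At z = 7.2 mm: the cube is present — its section is the full 25.5×16.5 rectangle; (rotated 65° about Z; rotation is an isometry so areas/perimeters/island counts are preserved). The result has 1 disconnected region.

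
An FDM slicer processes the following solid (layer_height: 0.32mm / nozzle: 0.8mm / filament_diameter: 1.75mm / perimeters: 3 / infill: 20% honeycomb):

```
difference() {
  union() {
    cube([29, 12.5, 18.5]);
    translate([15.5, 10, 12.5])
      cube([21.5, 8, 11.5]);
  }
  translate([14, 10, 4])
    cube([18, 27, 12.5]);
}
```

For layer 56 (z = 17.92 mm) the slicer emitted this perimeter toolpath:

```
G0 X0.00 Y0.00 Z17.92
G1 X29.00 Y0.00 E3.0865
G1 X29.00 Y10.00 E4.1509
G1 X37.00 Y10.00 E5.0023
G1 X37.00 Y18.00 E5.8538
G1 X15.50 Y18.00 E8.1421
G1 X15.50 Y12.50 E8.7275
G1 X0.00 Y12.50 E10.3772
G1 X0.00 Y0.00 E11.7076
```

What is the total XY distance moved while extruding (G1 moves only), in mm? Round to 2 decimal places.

Sum the Euclidean lengths of each G1 segment: total = 110.00 mm.

110.00 mm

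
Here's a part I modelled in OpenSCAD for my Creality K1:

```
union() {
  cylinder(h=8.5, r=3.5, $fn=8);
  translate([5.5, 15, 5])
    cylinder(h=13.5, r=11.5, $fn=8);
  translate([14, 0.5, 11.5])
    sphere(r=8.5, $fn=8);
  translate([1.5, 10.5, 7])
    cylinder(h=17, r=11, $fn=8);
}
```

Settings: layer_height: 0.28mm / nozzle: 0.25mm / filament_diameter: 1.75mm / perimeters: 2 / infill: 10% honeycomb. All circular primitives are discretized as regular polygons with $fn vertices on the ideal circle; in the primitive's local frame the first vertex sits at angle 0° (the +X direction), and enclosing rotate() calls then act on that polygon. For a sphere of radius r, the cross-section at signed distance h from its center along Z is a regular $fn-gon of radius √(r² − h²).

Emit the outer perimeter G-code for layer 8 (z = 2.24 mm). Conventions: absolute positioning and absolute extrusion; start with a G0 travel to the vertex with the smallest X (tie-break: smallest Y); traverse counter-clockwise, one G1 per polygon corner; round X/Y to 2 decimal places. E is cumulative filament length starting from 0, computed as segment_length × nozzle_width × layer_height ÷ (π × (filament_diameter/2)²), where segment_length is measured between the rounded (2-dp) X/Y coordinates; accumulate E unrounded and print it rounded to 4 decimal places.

G0 X-3.50 Y0.00 Z2.24
G1 X-2.47 Y-2.47 E0.0779
G1 X0.00 Y-3.50 E0.1558
G1 X2.47 Y-2.47 E0.2336
G1 X3.50 Y0.00 E0.3115
G1 X2.47 Y2.47 E0.3894
G1 X0.00 Y3.50 E0.4673
G1 X-2.47 Y2.47 E0.5452
G1 X-3.50 Y0.00 E0.6231

At z = 2.24 mm: the cylinder: section is a regular 8-gon, circumradius r=3.5; the cylinder at (5.5, 15) is absent (z outside [5, 18.5]); the sphere at (14, 0.5) is absent (|z−center|=9.260 > r=8.5); the cylinder at (1.5, 10.5) is not intersected at this z (z outside [7, 24]); Combining (union): only the r=3.5 cylinder is present, so the union is just that shape — 1 connected region. The outline is a single polygon with 8 vertices. Extrusion per mm of travel: 0.25 × 0.28 / (π × 0.875²) = 0.029103. Accumulating E over each segment gives final E = 0.6231.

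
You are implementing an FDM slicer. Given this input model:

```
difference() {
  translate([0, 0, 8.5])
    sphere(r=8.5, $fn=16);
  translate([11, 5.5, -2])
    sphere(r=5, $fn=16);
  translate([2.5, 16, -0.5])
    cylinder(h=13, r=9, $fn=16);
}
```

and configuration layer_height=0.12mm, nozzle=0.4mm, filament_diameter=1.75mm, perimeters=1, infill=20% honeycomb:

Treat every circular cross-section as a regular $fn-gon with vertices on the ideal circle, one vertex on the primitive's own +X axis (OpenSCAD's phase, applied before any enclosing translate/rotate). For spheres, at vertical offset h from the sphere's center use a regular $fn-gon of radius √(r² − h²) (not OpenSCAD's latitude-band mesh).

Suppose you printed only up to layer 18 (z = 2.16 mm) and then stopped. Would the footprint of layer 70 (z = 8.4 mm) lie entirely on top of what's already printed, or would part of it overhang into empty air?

part overhangs

Compare the two slices. At z = 2.16: the sphere: section is a regular 16-gon, circumradius = √(r²−h²) = √(8.5²−6.34²) = 5.662 (area = (16/2)·5.662²·sin(360°/16) = 98.13 mm²); the sphere at (11, 5.5): section is a regular 16-gon, circumradius = √(r²−h²) = √(5²−4.16²) = 2.774 (area = (16/2)·2.774²·sin(360°/16) = 23.56 mm²); the r=9 cylinder at (2.5, 16) contributes a regular 16-gon of circumradius 9 (area = (16/2)·9.000²·sin(360°/16) = 247.98 mm²); Subtracting the remaining from the first: starting from the r=8.5 sphere (98.13 mm²), the r=5 sphere at (11, 5.5) misses the remaining region (no effect); the r=9 cylinder at (2.5, 16) misses the remaining region (no effect) — area = 98.13 mm². At z = 8.4: the r=8.5 sphere slices to a regular 16-gon of circumradius 8.499 (√(r²−h²) with h=0.1 from center) (area = (16/2)·8.499²·sin(360°/16) = 221.16 mm²); the sphere at (11, 5.5) does not reach this height (|z−center|=10.400 > r=5); the cylinder at (2.5, 16): section is a regular 16-gon, circumradius r=9 (area = (16/2)·9.000²·sin(360°/16) = 247.98 mm²); After the difference (first − rest): starting from the r=8.5 sphere (221.16 mm²), the r=9 cylinder at (2.5, 16) partially overlaps it — only the 4.43 mm² overlap (of its 247.98 mm²) is removed, clipping the outline — area = 216.73 mm². Checking containment: at z = 8.4 the cross-section extends beyond the z = 2.16 cross-section by about 118.60 mm².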